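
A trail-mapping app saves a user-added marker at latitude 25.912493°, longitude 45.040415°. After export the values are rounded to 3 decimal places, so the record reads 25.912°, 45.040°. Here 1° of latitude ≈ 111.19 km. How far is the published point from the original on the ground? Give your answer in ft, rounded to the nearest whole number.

226 ft

The latitude changed by +0.000493° and the longitude by +0.000415°.
North–south shift: 0.000493 × 111190 = 54.8167 m.
E–W at 25.912°: 0.000415° × 111190 × cos 25.912° = 0.000415 × 111190 × 0.8995 ≈ 41.5048 m.
Hypotenuse of the two orthogonal shifts: √(54.8167² + 41.5048²) = 68.757 m.
Converting: 68.757 m × 3.2808 ft/m ≈ 225.58 ft.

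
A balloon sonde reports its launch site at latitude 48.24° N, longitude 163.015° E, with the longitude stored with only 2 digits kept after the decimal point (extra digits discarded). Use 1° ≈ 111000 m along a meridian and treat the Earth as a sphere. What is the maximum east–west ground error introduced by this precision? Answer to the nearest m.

Truncating at 2 decimal places can drop up to a full unit in the last place, so the longitude may be off by as much as 0.01°.
Parallels shrink by cos φ, so at 48.24° a degree of longitude is 111000 × 0.6660 ≈ 73927.3 m.
Maximum E–W displacement: 0.01 × 73927.3 = 739.273 m.

739 m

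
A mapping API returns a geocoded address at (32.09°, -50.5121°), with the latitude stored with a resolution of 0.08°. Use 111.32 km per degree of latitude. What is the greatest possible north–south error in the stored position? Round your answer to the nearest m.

4453 m

With a 0.08° grid the true value lies within half a step, ±0.08°/2 = ±0.04°, of the stored one.
North–south distance: 0.04° × 111320 m/° = 4452.8 m.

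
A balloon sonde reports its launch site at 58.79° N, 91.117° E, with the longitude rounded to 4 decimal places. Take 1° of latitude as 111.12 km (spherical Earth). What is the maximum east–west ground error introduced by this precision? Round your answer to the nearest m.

3 m

Rounding to 4 decimal places leaves the longitude within ±5e-05° of the true value.
One degree of longitude at 58.79° is 111120 × cos 58.79° ≈ 111120 × 0.5182 = 57579.7 m.
Maximum E–W displacement: 5e-05 × 57579.7 = 2.87899 m.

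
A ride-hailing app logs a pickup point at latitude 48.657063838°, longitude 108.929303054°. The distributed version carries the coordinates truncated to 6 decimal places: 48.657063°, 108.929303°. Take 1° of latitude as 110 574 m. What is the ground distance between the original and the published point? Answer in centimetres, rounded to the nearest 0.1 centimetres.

Δlat = 48.657063838 − 48.657063 = +0.000000838°; Δlon = 108.929303054 − 108.929303 = +0.000000054°.
N–S: 0.000000838° × 110574 m/° = 0.092661 m.
East–west at this latitude: 0.000000054° × 110574 × cos 48.6571° ≈ 0.000000054 × 73041.3 = 0.00394423 m.
Combined displacement = (0.092661² + 0.00394423²)^½ ≈ 0.0927449 m.
That is 0.0927449 m = 9.2745 cm.

9.3 centimetres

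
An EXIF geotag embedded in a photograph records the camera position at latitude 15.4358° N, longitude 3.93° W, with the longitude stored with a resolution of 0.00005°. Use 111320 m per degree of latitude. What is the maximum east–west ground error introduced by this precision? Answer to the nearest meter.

3 meters

With a 0.00005° grid the true value lies within half a step, ±0.00005°/2 = ±2.5e-05°, of the stored one.
At latitude 15.4358° a degree of longitude spans 111320 m × cos 15.4358° = 111320 × 0.9639 ≈ 107305 m.
Maximum E–W displacement: 2.5e-05 × 107305 = 2.68262 m.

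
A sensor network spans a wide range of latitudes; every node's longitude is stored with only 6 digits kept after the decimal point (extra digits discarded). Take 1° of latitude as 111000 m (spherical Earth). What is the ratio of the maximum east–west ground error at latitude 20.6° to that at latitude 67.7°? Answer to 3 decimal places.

2.467

Truncating at 6 decimal places can drop up to a full unit in the last place, so the longitude may be off by as much as 1e-06°.
Error at 20.6° = 1e-06° × 111000 × cos 20.6° ≈ 0.111 × 0.9361 = 0.1039 m.
Error at 67.7° = 1e-06° × 111000 × cos 67.7° ≈ 0.111 × 0.3795 = 0.04212 m.
The ratio reduces to cos 20.6° / cos 67.7° = 0.9361/0.3795 ≈ 2.4668.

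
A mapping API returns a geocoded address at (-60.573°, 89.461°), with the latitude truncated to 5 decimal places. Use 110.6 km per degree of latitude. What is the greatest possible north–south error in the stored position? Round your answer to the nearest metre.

1 metres

Truncating at 5 decimal places can drop up to a full unit in the last place, so the latitude may be off by as much as 1e-05°.
So the N–S error is at most 1e-05 × 110600 = 1.106 m.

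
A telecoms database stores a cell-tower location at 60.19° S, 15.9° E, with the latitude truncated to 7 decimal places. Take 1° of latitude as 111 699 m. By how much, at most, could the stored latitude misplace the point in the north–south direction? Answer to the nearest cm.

1 cm

Truncating at 7 decimal places can drop up to a full unit in the last place, so the latitude may be off by as much as 1e-07°.
Along the meridian that is 1e-07° × 111699 m/° = 0.0111699 m.
That is 0.0111699 m = 1.117 cm.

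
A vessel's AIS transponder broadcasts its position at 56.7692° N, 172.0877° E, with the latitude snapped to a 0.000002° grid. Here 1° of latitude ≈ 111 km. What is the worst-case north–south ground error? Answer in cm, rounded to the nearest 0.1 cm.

11.1 cm

With a 0.000002° grid the true value lies within half a step, ±0.000002°/2 = ±1e-06°, of the stored one.
So the N–S error is at most 1e-06 × 111000 = 0.111 m.
That is 0.111 m = 11.1 cm.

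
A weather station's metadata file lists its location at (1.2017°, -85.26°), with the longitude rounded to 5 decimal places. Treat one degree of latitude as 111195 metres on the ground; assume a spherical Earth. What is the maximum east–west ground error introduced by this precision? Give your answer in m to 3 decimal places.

0.556 m

Rounding to 5 decimal places leaves the longitude within ±5e-06° of the true value.
Parallels shrink by cos φ, so at 1.2017° a degree of longitude is 111195 × 0.9998 ≈ 111171 m.
So at most 5e-06° × 111171 ≈ 0.555853 m east–west.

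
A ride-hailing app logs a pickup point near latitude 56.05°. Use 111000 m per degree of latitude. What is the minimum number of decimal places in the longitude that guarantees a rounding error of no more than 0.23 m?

6

At 56.05° one degree of longitude covers 111000 × cos 56.05° ≈ 111000 × 0.5585 ≈ 61990.1 m.
N decimal places → at most half a unit in the last place, 0.5 × 10⁻ᴺ° = 61990.1/2 × 10⁻ᴺ m.
Need 0.5 × 61990.1 × 10⁻ᴺ ≤ 0.23 → 10⁻ᴺ ≤ 7.421e-06, so N ≥ 5.13.
N = 5 would give 0.31 m (too coarse); N = 6 gives 0.031 m ≤ 0.23 m.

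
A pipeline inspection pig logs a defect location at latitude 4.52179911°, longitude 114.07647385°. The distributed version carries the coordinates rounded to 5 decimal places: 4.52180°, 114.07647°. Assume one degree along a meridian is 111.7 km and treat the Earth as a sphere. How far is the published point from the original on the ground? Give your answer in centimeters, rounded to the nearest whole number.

The latitude changed by -0.00000089° and the longitude by +0.00000385°.
North–south shift: -0.00000089 × 111700 = -0.099413 m.
East–west at this latitude: 0.00000385° × 111700 × cos 4.5218° ≈ 0.00000385 × 111352 = 0.428706 m.
Hypotenuse of the two orthogonal shifts: √(0.099413² + 0.428706²) = 0.440082 m.
That is 0.440082 m = 44.008 cm.

44 centimeters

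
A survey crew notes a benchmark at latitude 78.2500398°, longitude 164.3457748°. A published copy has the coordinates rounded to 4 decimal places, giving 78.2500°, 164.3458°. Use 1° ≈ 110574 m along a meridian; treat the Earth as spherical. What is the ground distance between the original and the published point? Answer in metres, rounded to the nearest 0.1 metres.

4.4 metres

Δlat = 78.2500398 − 78.2500 = +0.0000398°; Δlon = 164.3457748 − 164.3458 = -0.0000252°.
North–south shift: 0.0000398 × 110574 = 4.40085 m.
E–W at 78.25°: -0.0000252° × 110574 × cos 78.25° = -0.0000252 × 110574 × 0.2036 ≈ -0.567441 m.
Distance: √(4.40085² + 0.567441²) ≈ 4.43728 m.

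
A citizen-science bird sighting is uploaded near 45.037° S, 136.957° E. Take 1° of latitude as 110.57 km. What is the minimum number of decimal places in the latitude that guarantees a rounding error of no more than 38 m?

4

One degree of latitude covers 110570 m.
Rounding to N decimal places gives at most 0.5 × 10⁻ᴺ degrees of error, i.e. 0.5 × 10⁻ᴺ × 110570 m.
Setting 55285 × 10⁻ᴺ ≤ 38 gives 10ᴺ ≥ 1455, i.e. N ≥ 3.16.
N = 3 would give 55.3 m (too coarse); N = 4 gives 5.53 m ≤ 38 m.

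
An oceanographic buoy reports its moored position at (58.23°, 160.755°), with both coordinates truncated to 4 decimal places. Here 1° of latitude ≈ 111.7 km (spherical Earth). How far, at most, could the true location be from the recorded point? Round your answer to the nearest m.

13 m

Truncating at 4 decimal places can drop up to a full unit in the last place, so each coordinate may be off by as much as 0.0001°.
Latitude error → 0.0001 × 111700 = 11.17 m along the meridian.
Longitude error → 0.0001 × 111700 × cos 58.23° = 0.0001 × 111700 × 0.5265 ≈ 5.88112 m.
The two errors are perpendicular, so the maximum displacement is √(11.17² + 5.88112²) ≈ 12.6236 m.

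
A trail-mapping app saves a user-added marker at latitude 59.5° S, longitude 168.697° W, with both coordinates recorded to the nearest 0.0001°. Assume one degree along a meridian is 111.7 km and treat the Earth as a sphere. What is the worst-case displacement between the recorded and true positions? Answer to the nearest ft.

Rounding to 4 decimal places leaves each coordinate within ±5e-05° of the true value.
North–south component: 5e-05° × 111700 = 5.585 m.
East–west component at 59.5°: 5e-05° × 111700 × cos 59.5° ≈ 5e-05 × 56692 ≈ 2.8346 m.
Worst case both components are at the extreme and orthogonal: √(5.585² + 2.8346²) ≈ 6.26316 m.
In feet: 6.26316 m ÷ 0.3048 ≈ 20.548 ft.

21 ft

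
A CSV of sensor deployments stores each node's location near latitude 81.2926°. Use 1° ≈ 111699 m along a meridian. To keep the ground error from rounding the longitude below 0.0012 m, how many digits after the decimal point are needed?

7 decimal places

At 81.2926° one degree of longitude covers 111699 × cos 81.2926° ≈ 111699 × 0.1514 ≈ 16909.9 m.
With N decimal places the half-ulp bound is 0.5·10⁻ᴺ°, or 0.5·10⁻ᴺ × 16909.9 m on the ground.
Need 0.5 × 16909.9 × 10⁻ᴺ ≤ 0.0012 → 10⁻ᴺ ≤ 1.419e-07, so N ≥ 6.85.
So 7 decimal places suffice (0.000845 m); 6 would allow up to 0.00845 m.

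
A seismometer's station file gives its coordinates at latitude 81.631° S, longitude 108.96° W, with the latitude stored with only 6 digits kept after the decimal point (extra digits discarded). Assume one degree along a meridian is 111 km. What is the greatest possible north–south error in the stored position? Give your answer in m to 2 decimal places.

0.11 m

Truncating at 6 decimal places can drop up to a full unit in the last place, so the latitude may be off by as much as 1e-06°.
Along the meridian that is 1e-06° × 111000 m/° = 0.111 m.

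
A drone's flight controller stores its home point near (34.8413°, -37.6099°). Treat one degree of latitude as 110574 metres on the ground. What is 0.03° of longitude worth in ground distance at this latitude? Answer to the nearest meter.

2723 meters

At 34.8413° a degree of longitude is 110574 × cos 34.8413° ≈ 90752.2 m, so 0.03° corresponds to 2722.57 m.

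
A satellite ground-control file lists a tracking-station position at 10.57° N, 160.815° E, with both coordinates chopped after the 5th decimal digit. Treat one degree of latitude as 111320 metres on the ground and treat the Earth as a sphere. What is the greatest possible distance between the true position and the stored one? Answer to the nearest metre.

Truncating at 5 decimal places can drop up to a full unit in the last place, so each coordinate may be off by as much as 1e-05°.
Latitude error → 1e-05 × 111320 = 1.1132 m along the meridian.
Longitude error → 1e-05 × 111320 × cos 10.57° = 1e-05 × 111320 × 0.9830 ≈ 1.09431 m.
The two errors are perpendicular, so the maximum displacement is √(1.1132² + 1.09431²) ≈ 1.561 m.

2 metres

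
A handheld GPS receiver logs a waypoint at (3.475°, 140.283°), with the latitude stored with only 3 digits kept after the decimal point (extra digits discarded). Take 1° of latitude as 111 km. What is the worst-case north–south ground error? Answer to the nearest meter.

Truncating at 3 decimal places can drop up to a full unit in the last place, so the latitude may be off by as much as 0.001°.
North–south distance: 0.001° × 111000 m/° = 111 m.

111 meters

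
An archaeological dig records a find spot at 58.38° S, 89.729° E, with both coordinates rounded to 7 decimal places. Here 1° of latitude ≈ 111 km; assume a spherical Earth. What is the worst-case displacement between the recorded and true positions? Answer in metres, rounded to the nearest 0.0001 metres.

Rounding to 7 decimal places leaves each coordinate within ±5e-08° of the true value.
Latitude error → 5e-08 × 111000 = 0.00555 m along the meridian.
E–W at 58.38°: 5e-08° × 111000 × cos 58.38° = 5e-08 × 111000 × 0.5243 ≈ 0.00290977 m.
Worst case both components are at the extreme and orthogonal: √(0.00555² + 0.00290977²) ≈ 0.00626652 m.

0.0063 metres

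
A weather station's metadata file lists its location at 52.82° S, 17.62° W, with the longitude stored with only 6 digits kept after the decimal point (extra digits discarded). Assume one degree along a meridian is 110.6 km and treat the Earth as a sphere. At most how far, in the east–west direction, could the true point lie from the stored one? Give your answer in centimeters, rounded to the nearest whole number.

Truncating at 6 decimal places can drop up to a full unit in the last place, so the longitude may be off by as much as 1e-06°.
Parallels shrink by cos φ, so at 52.82° a degree of longitude is 110600 × 0.6043 ≈ 66837.9 m.
So at most 1e-06° × 66837.9 ≈ 0.0668379 m east–west.
That is 0.0668379 m = 6.6838 cm.

7 centimeters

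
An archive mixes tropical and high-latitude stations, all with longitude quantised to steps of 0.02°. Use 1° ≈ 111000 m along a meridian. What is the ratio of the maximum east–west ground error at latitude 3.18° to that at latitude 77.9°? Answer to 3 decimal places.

4.763

With a 0.02° grid the true value lies within half a step, ±0.02°/2 = ±0.01°, of the stored one.
Error at 3.18° = 0.01° × 111000 × cos 3.18° ≈ 1110 × 0.9985 = 1108.3 m.
At 77.9°: 0.01° × 111000 × cos 77.9° = 0.01 × 111000 × 0.2096 ≈ 232.68 m.
The ratio reduces to cos 3.18° / cos 77.9° = 0.9985/0.2096 ≈ 4.7632.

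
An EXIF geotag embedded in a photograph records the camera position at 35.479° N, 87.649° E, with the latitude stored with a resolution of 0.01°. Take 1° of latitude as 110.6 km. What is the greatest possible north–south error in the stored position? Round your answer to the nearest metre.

553 metres

With a 0.01° grid the true value lies within half a step, ±0.01°/2 = ±0.005°, of the stored one.
Along the meridian that is 0.005° × 110600 m/° = 553 m.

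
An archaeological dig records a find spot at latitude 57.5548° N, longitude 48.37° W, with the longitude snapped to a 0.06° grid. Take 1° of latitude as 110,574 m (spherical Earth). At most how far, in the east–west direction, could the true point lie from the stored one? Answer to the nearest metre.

1780 metres

With a 0.06° grid the true value lies within half a step, ±0.06°/2 = ±0.03°, of the stored one.
Parallels shrink by cos φ, so at 57.5548° a degree of longitude is 110574 × 0.5365 ≈ 59322.1 m.
Maximum E–W displacement: 0.03 × 59322.1 = 1779.66 m.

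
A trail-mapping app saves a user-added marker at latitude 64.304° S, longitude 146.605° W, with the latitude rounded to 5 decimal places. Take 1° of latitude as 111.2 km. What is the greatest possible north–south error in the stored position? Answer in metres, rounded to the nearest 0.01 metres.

0.56 metres

Rounding to 5 decimal places leaves the latitude within ±5e-06° of the true value.
North–south distance: 5e-06° × 111200 m/° = 0.556 m.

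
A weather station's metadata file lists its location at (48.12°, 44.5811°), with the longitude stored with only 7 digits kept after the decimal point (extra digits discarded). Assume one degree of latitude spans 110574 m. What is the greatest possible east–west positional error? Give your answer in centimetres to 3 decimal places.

0.738 centimetres

Truncating at 7 decimal places can drop up to a full unit in the last place, so the longitude may be off by as much as 1e-07°.
Parallels shrink by cos φ, so at 48.12° a degree of longitude is 110574 × 0.6676 ≈ 73816.2 m.
Maximum E–W displacement: 1e-07 × 73816.2 = 0.00738162 m.
That is 0.00738162 m = 0.73816 cm.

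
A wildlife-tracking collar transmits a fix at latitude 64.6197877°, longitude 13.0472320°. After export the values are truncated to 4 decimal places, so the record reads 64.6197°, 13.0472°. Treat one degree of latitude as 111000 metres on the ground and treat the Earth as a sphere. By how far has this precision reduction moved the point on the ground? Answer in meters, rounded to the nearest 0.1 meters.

9.9 meters

Δlat = 64.6197877 − 64.6197 = +0.0000877°; Δlon = 13.0472320 − 13.0472 = +0.0000320°.
N–S: 0.0000877° × 111000 m/° = 9.7347 m.
E–W at 64.6197°: 0.0000320° × 111000 × cos 64.6197° = 0.0000320 × 111000 × 0.4286 ≈ 1.52247 m.
Distance: √(9.7347² + 1.52247²) ≈ 9.85304 m.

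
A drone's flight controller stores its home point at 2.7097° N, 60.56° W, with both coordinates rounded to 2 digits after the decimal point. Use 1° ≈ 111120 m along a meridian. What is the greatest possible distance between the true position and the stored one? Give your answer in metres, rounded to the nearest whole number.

785 metres

Rounding to 2 decimal places leaves each coordinate within ±0.005° of the true value.
North–south component: 0.005° × 111120 = 555.6 m.
Longitude error → 0.005 × 111120 × cos 2.7097° = 0.005 × 111120 × 0.9989 ≈ 554.979 m.
Worst case both components are at the extreme and orthogonal: √(555.6² + 554.979²) ≈ 785.298 m.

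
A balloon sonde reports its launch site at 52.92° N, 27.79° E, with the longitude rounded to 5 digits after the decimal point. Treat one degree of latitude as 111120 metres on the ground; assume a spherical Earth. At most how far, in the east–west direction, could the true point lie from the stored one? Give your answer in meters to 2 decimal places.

Rounding to 5 decimal places leaves the longitude within ±5e-06° of the true value.
Parallels shrink by cos φ, so at 52.92° a degree of longitude is 111120 × 0.6029 ≈ 66997.5 m.
So at most 5e-06° × 66997.5 ≈ 0.334988 m east–west.

0.33 meters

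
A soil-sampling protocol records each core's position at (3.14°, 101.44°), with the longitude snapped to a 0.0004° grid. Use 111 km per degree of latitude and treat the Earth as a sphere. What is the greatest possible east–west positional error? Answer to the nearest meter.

22 meters

With a 0.0004° grid the true value lies within half a step, ±0.0004°/2 = ±0.0002°, of the stored one.
At latitude 3.14° a degree of longitude spans 111000 m × cos 3.14° = 111000 × 0.9985 ≈ 110833 m.
Maximum E–W displacement: 0.0002 × 110833 = 22.1667 m.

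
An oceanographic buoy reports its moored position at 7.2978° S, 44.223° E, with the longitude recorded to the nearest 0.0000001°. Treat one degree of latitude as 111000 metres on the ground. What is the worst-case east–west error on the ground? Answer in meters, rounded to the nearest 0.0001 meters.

0.0055 meters

Rounding to 7 decimal places leaves the longitude within ±5e-08° of the true value.
Parallels shrink by cos φ, so at 7.2978° a degree of longitude is 111000 × 0.9919 ≈ 110101 m.
Maximum E–W displacement: 5e-08 × 110101 = 0.00550504 m.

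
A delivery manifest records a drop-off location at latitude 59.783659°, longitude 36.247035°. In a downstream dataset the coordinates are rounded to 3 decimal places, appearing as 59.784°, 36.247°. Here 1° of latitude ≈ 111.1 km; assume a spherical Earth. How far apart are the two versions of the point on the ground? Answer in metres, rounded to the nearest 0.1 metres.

Δlat = 59.783659 − 59.784 = -0.000341°; Δlon = 36.247035 − 36.247 = +0.000035°.
N–S: -0.000341° × 111100 m/° = -37.8851 m.
E–W at 59.784°: 0.000035° × 111100 × cos 59.784° = 0.000035 × 111100 × 0.5033 ≈ 1.95693 m.
Distance: √(37.8851² + 1.95693²) ≈ 37.9356 m.

37.9 metres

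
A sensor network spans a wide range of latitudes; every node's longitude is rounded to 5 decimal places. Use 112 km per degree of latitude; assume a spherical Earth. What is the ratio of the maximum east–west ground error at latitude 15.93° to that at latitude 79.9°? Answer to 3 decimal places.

5.483

Rounding to 5 decimal places leaves the longitude within ±5e-06° of the true value.
Error at 15.93° = 5e-06° × 112000 × cos 15.93° ≈ 0.56 × 0.9616 = 0.53849 m.
At 79.9°: 5e-06° × 112000 × cos 79.9° = 5e-06 × 112000 × 0.1754 ≈ 0.098205 m.
Ratio: 0.53849 / 0.098205 = cos 15.93° / cos 79.9° ≈ 5.4834.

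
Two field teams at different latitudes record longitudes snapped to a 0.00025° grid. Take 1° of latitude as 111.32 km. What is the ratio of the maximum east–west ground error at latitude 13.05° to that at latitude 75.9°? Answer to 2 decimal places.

With a 0.00025° grid the true value lies within half a step, ±0.00025°/2 = ±0.000125°, of the stored one.
Error at 13.05° = 0.000125° × 111320 × cos 13.05° ≈ 13.915 × 0.9742 = 13.556 m.
At 75.9°: 0.000125° × 111320 × cos 75.9° = 0.000125 × 111320 × 0.2436 ≈ 3.3899 m.
The ratio reduces to cos 13.05° / cos 75.9° = 0.9742/0.2436 ≈ 3.9988.

4.00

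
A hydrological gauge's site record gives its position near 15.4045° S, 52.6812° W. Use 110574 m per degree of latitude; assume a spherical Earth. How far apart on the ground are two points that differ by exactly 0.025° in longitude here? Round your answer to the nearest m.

2665 m

0.025° of longitude at 15.4045° is 0.025 × 110574 × cos 15.4045° ≈ 0.025 × 106602 = 2665.04 m.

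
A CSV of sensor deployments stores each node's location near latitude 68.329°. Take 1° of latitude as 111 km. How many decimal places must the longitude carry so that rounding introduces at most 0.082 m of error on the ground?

At 68.329° one degree of longitude covers 111000 × cos 68.329° ≈ 111000 × 0.3693 ≈ 40989.7 m.
N decimal places → at most half a unit in the last place, 0.5 × 10⁻ᴺ° = 40989.7/2 × 10⁻ᴺ m.
Setting 20494.8 × 10⁻ᴺ ≤ 0.082 gives 10ᴺ ≥ 2.499e+05, i.e. N ≥ 5.40.
At 5 places the error can reach 0.205 m, but 6 places keeps it to 0.0205 m.

6 decimal places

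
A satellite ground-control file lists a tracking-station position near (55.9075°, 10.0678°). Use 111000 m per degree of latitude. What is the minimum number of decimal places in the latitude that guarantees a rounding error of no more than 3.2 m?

One degree of latitude covers 111000 m.
Rounding to N decimal places gives at most 0.5 × 10⁻ᴺ degrees of error, i.e. 0.5 × 10⁻ᴺ × 111000 m.
Setting 55500 × 10⁻ᴺ ≤ 3.2 gives 10ᴺ ≥ 1.734e+04, i.e. N ≥ 4.24.
At 4 places the error can reach 5.55 m, but 5 places keeps it to 0.555 m.

5 decimal places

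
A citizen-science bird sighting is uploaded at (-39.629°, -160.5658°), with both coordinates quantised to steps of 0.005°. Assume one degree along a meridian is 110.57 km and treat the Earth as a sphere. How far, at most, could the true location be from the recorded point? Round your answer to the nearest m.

With a 0.005° grid the true value lies within half a step, ±0.005°/2 = ±0.0025°, of the stored one.
North–south component: 0.0025° × 110570 = 276.425 m.
Longitude error → 0.0025 × 110570 × cos 39.629° = 0.0025 × 110570 × 0.7702 ≈ 212.9 m.
Worst case both components are at the extreme and orthogonal: √(276.425² + 212.9²) ≈ 348.909 m.

349 m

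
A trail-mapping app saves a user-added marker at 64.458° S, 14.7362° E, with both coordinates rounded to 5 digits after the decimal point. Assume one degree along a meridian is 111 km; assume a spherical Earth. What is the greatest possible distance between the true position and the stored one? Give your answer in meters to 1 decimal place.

0.6 meters

Rounding to 5 decimal places leaves each coordinate within ±5e-06° of the true value.
N–S: 5e-06° × 111000 m/° = 0.555 m.
East–west component at 64.458°: 5e-06° × 111000 × cos 64.458° ≈ 5e-06 × 47860.2 ≈ 0.239301 m.
The two errors are perpendicular, so the maximum displacement is √(0.555² + 0.239301²) ≈ 0.604392 m.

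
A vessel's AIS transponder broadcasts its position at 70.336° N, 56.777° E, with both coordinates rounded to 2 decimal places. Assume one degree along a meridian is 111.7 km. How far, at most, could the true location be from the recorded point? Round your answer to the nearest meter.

Rounding to 2 decimal places leaves each coordinate within ±0.005° of the true value.
North–south component: 0.005° × 111700 = 558.5 m.
E–W at 70.336°: 0.005° × 111700 × cos 70.336° = 0.005 × 111700 × 0.3365 ≈ 187.937 m.
Combining orthogonally: (558.5² + 187.937²)^½ ≈ 589.273 m.

589 meters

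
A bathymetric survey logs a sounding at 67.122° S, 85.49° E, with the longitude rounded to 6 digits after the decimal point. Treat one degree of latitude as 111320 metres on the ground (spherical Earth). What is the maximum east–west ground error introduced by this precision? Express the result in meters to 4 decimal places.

0.0216 meters

Rounding to 6 decimal places leaves the longitude within ±5e-07° of the true value.
At latitude 67.122° a degree of longitude spans 111320 m × cos 67.122° = 111320 × 0.3888 ≈ 43277.9 m.
So at most 5e-07° × 43277.9 ≈ 0.0216389 m east–west.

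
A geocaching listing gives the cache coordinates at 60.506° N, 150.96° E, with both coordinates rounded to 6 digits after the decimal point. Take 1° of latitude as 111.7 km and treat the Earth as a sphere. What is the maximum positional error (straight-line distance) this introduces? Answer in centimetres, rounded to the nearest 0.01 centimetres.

6.23 centimetres

Rounding to 6 decimal places leaves each coordinate within ±5e-07° of the true value.
North–south component: 5e-07° × 111700 = 0.05585 m.
E–W at 60.506°: 5e-07° × 111700 × cos 60.506° = 5e-07 × 111700 × 0.4923 ≈ 0.0274968 m.
Combining orthogonally: (0.05585² + 0.0274968²)^½ ≈ 0.0622519 m.
That is 0.0622519 m = 6.2252 cm.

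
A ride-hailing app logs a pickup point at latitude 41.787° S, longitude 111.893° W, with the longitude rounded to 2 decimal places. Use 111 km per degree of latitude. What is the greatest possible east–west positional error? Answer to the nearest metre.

414 metres

Rounding to 2 decimal places leaves the longitude within ±0.005° of the true value.
Parallels shrink by cos φ, so at 41.787° a degree of longitude is 111000 × 0.7456 ≈ 82764.6 m.
Maximum E–W displacement: 0.005 × 82764.6 = 413.823 m.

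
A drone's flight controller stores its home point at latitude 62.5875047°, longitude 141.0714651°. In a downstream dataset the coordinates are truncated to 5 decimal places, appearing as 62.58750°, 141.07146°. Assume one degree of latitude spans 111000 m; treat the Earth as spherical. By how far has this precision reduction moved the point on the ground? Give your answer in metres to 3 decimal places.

Δlat = 62.5875047 − 62.58750 = +0.0000047°; Δlon = 141.0714651 − 141.07146 = +0.0000051°.
North–south shift: 0.0000047 × 111000 = 0.5217 m.
East–west at this latitude: 0.0000051° × 111000 × cos 62.5875° ≈ 0.0000051 × 51103.7 = 0.260629 m.
Combined displacement = (0.5217² + 0.260629²)^½ ≈ 0.583179 m.

0.583 metres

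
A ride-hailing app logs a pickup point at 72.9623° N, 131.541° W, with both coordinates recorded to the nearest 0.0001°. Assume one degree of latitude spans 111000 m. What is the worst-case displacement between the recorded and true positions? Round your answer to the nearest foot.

Rounding to 4 decimal places leaves each coordinate within ±5e-05° of the true value.
N–S: 5e-05° × 111000 m/° = 5.55 m.
East–west component at 72.9623°: 5e-05° × 111000 × cos 72.9623° ≈ 5e-05 × 32523.1 ≈ 1.62615 m.
Worst case both components are at the extreme and orthogonal: √(5.55² + 1.62615²) ≈ 5.78333 m.
In feet: 5.78333 m ÷ 0.3048 ≈ 18.974 ft.

19 feet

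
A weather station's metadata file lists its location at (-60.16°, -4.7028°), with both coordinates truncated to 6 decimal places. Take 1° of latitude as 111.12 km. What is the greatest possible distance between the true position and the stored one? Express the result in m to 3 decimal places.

Truncating at 6 decimal places can drop up to a full unit in the last place, so each coordinate may be off by as much as 1e-06°.
Latitude error → 1e-06 × 111120 = 0.11112 m along the meridian.
E–W at 60.16°: 1e-06° × 111120 × cos 60.16° = 1e-06 × 111120 × 0.4976 ≈ 0.0552911 m.
The two errors are perpendicular, so the maximum displacement is √(0.11112² + 0.0552911²) ≈ 0.124116 m.

0.124 m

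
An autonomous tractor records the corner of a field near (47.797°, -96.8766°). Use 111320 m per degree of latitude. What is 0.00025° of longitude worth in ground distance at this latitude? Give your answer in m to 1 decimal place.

18.7 m

0.00025° of longitude at 47.797° is 0.00025 × 111320 × cos 47.797° ≈ 0.00025 × 74780.3 = 18.6951 m.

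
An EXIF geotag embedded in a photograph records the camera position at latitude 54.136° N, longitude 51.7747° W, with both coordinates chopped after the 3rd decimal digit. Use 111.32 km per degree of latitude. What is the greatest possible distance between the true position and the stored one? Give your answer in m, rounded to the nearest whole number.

129 m

Truncating at 3 decimal places can drop up to a full unit in the last place, so each coordinate may be off by as much as 0.001°.
Latitude error → 0.001 × 111320 = 111.32 m along the meridian.
E–W at 54.136°: 0.001° × 111320 × cos 54.136° = 0.001 × 111320 × 0.5859 ≈ 65.2183 m.
Combining orthogonally: (111.32² + 65.2183²)^½ ≈ 129.018 m.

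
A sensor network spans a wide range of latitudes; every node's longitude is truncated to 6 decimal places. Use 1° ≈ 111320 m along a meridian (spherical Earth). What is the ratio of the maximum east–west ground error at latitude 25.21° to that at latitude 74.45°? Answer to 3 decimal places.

3.375

Truncating at 6 decimal places can drop up to a full unit in the last place, so the longitude may be off by as much as 1e-06°.
At 25.21°: 1e-06° × 111320 × cos 25.21° = 1e-06 × 111320 × 0.9048 ≈ 0.10072 m.
At 74.45°: 1e-06° × 111320 × cos 74.45° = 1e-06 × 111320 × 0.2681 ≈ 0.029843 m.
The ratio reduces to cos 25.21° / cos 74.45° = 0.9048/0.2681 ≈ 3.3749.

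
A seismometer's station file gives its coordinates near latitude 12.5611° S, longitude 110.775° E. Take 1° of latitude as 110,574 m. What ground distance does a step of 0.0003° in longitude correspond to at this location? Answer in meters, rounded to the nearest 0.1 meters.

32.4 meters

At 12.5611° a degree of longitude is 110574 × cos 12.5611° ≈ 107927 m, so 0.0003° corresponds to 32.3782 m.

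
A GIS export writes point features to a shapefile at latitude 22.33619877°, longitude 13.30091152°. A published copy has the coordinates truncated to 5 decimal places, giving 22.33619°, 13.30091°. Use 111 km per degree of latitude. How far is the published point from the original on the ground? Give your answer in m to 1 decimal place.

Δlat = 22.33619877 − 22.33619 = +0.00000877°; Δlon = 13.30091152 − 13.30091 = +0.00000152°.
N–S: 0.00000877° × 111000 m/° = 0.97347 m.
East–west at this latitude: 0.00000152° × 111000 × cos 22.3362° ≈ 0.00000152 × 102672 = 0.156061 m.
Combined displacement = (0.97347² + 0.156061²)^½ ≈ 0.9859 m.

1.0 m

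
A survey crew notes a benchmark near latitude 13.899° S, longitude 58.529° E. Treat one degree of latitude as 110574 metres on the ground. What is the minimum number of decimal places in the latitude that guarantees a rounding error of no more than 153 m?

3 decimal places

One degree of latitude covers 110574 m.
Rounding to N decimal places gives at most 0.5 × 10⁻ᴺ degrees of error, i.e. 0.5 × 10⁻ᴺ × 110574 m.
Need 0.5 × 110574 × 10⁻ᴺ ≤ 153 → 10⁻ᴺ ≤ 2.767e-03, so N ≥ 2.56.
N = 2 would give 553 m (too coarse); N = 3 gives 55.3 m ≤ 153 m.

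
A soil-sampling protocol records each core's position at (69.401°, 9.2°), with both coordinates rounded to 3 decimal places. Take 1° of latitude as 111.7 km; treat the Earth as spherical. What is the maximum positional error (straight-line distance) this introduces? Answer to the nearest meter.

Rounding to 3 decimal places leaves each coordinate within ±0.0005° of the true value.
North–south component: 0.0005° × 111700 = 55.85 m.
East–west component at 69.401°: 0.0005° × 111700 × cos 69.401° ≈ 0.0005 × 39298.9 ≈ 19.6494 m.
Combining orthogonally: (55.85² + 19.6494²)^½ ≈ 59.2058 m.

59 meters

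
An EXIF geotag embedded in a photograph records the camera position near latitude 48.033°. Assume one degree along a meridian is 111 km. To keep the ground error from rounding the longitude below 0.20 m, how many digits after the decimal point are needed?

6

At 48.033° one degree of longitude covers 111000 × cos 48.033° ≈ 111000 × 0.6687 ≈ 74226 m.
N decimal places → at most half a unit in the last place, 0.5 × 10⁻ᴺ° = 74226/2 × 10⁻ᴺ m.
Setting 37113 × 10⁻ᴺ ≤ 0.20 gives 10ᴺ ≥ 1.856e+05, i.e. N ≥ 5.27.
So 6 decimal places suffice (0.0371 m); 5 would allow up to 0.371 m.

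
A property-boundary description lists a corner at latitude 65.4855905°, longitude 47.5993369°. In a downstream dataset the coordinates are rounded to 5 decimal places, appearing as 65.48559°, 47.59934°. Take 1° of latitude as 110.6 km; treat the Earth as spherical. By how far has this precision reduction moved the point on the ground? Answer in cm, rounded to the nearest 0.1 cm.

Δlat = 65.4855905 − 65.48559 = +0.0000005°; Δlon = 47.5993369 − 47.59934 = -0.0000031°.
North–south shift: 0.0000005 × 110600 = 0.0553 m.
E–W at 65.4856°: -0.0000031° × 110600 × cos 65.4856° = -0.0000031 × 110600 × 0.4149 ≈ -0.14226 m.
Distance: √(0.0553² + 0.14226²) ≈ 0.15263 m.
That is 0.15263 m = 15.263 cm.

15.3 cm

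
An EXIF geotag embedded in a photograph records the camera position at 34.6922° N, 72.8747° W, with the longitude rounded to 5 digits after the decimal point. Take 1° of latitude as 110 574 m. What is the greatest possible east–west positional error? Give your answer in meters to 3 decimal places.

Rounding to 5 decimal places leaves the longitude within ±5e-06° of the true value.
Parallels shrink by cos φ, so at 34.6922° a degree of longitude is 110574 × 0.8222 ≈ 90916.3 m.
So at most 5e-06° × 90916.3 ≈ 0.454582 m east–west.

0.455 meters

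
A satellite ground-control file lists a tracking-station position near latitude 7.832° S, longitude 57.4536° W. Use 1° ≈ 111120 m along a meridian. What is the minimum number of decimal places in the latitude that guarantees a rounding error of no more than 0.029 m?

One degree of latitude covers 111120 m.
N decimal places → at most half a unit in the last place, 0.5 × 10⁻ᴺ° = 111120/2 × 10⁻ᴺ m.
Need 0.5 × 111120 × 10⁻ᴺ ≤ 0.029 → 10⁻ᴺ ≤ 5.220e-07, so N ≥ 6.28.
N = 6 would give 0.0556 m (too coarse); N = 7 gives 0.00556 m ≤ 0.029 m.

7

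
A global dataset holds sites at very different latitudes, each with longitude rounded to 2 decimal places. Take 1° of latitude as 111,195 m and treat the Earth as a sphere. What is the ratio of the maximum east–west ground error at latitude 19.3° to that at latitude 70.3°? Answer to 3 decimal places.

2.800

Rounding to 2 decimal places leaves the longitude within ±0.005° of the true value.
At 19.3°: 0.005° × 111195 × cos 19.3° = 0.005 × 111195 × 0.9438 ≈ 524.73 m.
At 70.3°: 0.005° × 111195 × cos 70.3° = 0.005 × 111195 × 0.3371 ≈ 187.42 m.
Ratio: 524.73 / 187.42 = cos 19.3° / cos 70.3° ≈ 2.7998.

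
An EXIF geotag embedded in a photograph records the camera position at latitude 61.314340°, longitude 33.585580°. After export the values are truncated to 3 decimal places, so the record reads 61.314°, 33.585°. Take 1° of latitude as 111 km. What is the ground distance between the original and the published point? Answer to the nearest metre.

49 metres

Δlat = 61.314340 − 61.314 = +0.000340°; Δlon = 33.585580 − 33.585 = +0.000580°.
North–south shift: 0.000340 × 111000 = 37.74 m.
East–west at this latitude: 0.000580° × 111000 × cos 61.314° ≈ 0.000580 × 53281 = 30.903 m.
Distance: √(37.74² + 30.903²) ≈ 48.7781 m.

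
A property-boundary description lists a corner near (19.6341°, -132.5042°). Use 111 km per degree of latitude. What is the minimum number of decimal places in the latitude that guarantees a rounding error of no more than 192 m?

3 decimal places

One degree of latitude covers 111000 m.
N decimal places → at most half a unit in the last place, 0.5 × 10⁻ᴺ° = 111000/2 × 10⁻ᴺ m.
Setting 55500 × 10⁻ᴺ ≤ 192 gives 10ᴺ ≥ 289.1, i.e. N ≥ 2.46.
At 2 places the error can reach 555 m, but 3 places keeps it to 55.5 m.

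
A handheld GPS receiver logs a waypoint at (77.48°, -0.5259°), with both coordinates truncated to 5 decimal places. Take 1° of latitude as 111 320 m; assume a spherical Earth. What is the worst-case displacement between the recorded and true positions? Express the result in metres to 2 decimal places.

Truncating at 5 decimal places can drop up to a full unit in the last place, so each coordinate may be off by as much as 1e-05°.
North–south component: 1e-05° × 111320 = 1.1132 m.
E–W at 77.48°: 1e-05° × 111320 × cos 77.48° = 1e-05 × 111320 × 0.2168 ≈ 0.24132 m.
Worst case both components are at the extreme and orthogonal: √(1.1132² + 0.24132²) ≈ 1.13906 m.

1.14 metres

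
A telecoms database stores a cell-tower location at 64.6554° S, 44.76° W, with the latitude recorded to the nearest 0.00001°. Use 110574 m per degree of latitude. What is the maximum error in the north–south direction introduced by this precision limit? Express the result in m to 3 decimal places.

0.553 m

Rounding to 5 decimal places leaves the latitude within ±5e-06° of the true value.
So the N–S error is at most 5e-06 × 110574 = 0.55287 m.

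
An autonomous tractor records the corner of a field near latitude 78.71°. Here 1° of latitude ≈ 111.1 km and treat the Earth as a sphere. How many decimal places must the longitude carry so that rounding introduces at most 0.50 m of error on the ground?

At 78.71° one degree of longitude covers 111100 × cos 78.71° ≈ 111100 × 0.1958 ≈ 21750.6 m.
With N decimal places the half-ulp bound is 0.5·10⁻ᴺ°, or 0.5·10⁻ᴺ × 21750.6 m on the ground.
Need 0.5 × 21750.6 × 10⁻ᴺ ≤ 0.50 → 10⁻ᴺ ≤ 4.598e-05, so N ≥ 4.34.
So 5 decimal places suffice (0.109 m); 4 would allow up to 1.09 m.

5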